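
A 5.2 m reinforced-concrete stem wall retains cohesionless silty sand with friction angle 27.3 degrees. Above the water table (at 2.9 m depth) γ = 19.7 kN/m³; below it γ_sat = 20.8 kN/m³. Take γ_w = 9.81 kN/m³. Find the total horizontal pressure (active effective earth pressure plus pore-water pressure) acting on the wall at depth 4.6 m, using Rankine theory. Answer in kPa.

44.8 kPa

K_a = (1 − sin φ)/(1 + sin φ) = 0.3711.
γ' = 20.8 − 9.81 = 10.99 kN/m³.
Effective vertical stress at 4.6 m: σ'_v = 19.7×2.9 + 10.99×1.70 = 75.81 kPa.
σ'_h = K_a σ'_v = 0.3711 × 75.81 = 28.14 kPa; u = γ_w × 1.70 = 16.68 kPa.
Total σ_h = 28.14 + 16.68 = 44.81 kPa.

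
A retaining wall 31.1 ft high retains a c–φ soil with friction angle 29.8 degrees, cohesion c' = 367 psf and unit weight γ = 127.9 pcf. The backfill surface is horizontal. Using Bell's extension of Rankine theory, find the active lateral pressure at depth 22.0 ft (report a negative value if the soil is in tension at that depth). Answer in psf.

K_a = (1 − sin φ)/(1 + sin φ) = 0.3360.
σ_a = K_a γ z − 2c√K_a = 0.3360×127.9×22.0 − 2×367×0.5797 = 520.0 psf.

520 psf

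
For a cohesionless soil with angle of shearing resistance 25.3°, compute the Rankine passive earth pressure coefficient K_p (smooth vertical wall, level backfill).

2.49

K_p = (1 + sin φ)/(1 − sin φ) = tan²(45° + 25.3°/2) = 2.493.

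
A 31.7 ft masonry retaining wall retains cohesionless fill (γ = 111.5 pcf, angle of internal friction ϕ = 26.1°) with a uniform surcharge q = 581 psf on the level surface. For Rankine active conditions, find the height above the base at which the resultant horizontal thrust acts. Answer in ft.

11.9 ft

K_a = 0.3889.
Triangular part P₁ = ½K_aγH² = 21790 at H/3 = 10.57 ft; rectangular part P₂ = K_a q H = 7164 at H/2 = 15.85 ft.
ȳ = (P₁·10.57 + P₂·15.85)/(P₁+P₂) = 11.87 ft.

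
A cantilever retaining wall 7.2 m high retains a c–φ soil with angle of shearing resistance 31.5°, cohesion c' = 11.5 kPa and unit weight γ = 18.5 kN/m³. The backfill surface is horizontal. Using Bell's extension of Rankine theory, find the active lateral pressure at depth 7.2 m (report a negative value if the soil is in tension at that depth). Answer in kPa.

28.9 kPa

K_a = (1 − sin φ)/(1 + sin φ) = 0.3136.
σ_a = K_a γ z − 2c√K_a = 0.3136×18.5×7.2 − 2×11.5×0.5600 = 28.89 kPa.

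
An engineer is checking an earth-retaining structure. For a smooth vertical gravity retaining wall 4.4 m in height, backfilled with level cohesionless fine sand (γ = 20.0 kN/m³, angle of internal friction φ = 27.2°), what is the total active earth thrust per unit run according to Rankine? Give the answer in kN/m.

K_a = tan²(45° − φ/2) = 0.3726.
P_a = ½ K_a γ H² = 0.5 × 0.3726 × 20.0 × 4.4² = 72.13 kN/m.

72.1 kN/m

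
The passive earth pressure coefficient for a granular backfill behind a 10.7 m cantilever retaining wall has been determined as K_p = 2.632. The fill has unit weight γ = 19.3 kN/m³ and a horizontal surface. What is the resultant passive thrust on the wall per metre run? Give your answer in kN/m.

P = ½ K_p γ H² = 0.5 × 2.632 × 19.3 × 10.7² = 2908 kN/m.

2910 kN/m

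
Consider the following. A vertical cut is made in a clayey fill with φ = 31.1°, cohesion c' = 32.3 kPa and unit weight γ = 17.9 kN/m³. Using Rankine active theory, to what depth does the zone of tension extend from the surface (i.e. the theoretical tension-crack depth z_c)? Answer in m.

K_a = tan²(45° − 31.1°/2) = 0.3188; √K_a = 0.5646.
The active pressure is zero where K_a γ z = 2c√K_a, so z_c = 2c/(γ√K_a) = 2×32.3/(17.9×0.5646) = 6.392 m.

6.39 m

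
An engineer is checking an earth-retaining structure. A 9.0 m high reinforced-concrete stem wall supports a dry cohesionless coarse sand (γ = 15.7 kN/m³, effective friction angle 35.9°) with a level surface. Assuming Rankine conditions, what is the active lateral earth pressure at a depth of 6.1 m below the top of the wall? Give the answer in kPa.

25.0 kPa

K_a = (1 − sin φ)/(1 + sin φ) = 0.2607.
σ_h = K_a γ z = 0.2607 × 15.7 × 6.1 = 24.97 kPa.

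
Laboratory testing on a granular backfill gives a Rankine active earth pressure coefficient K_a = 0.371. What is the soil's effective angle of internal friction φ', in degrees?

27.3°

K_a = tan²(45° − φ/2) ⇒ 45° − φ/2 = arctan(√0.371) = 31.35°.
φ = 2(45° − 31.35°) = 27.31°.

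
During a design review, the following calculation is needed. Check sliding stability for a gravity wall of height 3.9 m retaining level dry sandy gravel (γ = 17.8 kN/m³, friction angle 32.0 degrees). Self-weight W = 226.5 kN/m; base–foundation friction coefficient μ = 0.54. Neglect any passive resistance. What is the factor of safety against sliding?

K_a = tan²(45° − 32.0°/2) = 0.3073.
P_a = ½K_aγH² = 0.5×0.3073×17.8×3.9² = 41.59 kN/m, acting at H/3 = 1.300 m above the base.
FS_sliding = μW / P_a = 0.54×226.5 / 41.59 = 2.941.

2.94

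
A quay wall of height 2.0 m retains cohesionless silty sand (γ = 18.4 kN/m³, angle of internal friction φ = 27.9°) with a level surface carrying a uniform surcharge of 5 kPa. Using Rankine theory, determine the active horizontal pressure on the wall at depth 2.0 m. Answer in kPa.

15.2 kPa

K_a = (1 − sin φ)/(1 + sin φ) = 0.3625.
σ_v = γz + q = 18.4 × 2.0 + 5 = 41.80 kPa.
σ_h = K_a σ_v = 0.3625 × 41.80 = 15.15 kPa.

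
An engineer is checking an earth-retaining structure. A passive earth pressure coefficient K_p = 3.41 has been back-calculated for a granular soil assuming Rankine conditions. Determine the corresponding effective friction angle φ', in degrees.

K_p = (1+sin φ)/(1−sin φ) ⇒ sin φ = (K_p − 1)/(K_p + 1) = 0.5465.
φ = arcsin(0.5465) = 33.13°.

33.1°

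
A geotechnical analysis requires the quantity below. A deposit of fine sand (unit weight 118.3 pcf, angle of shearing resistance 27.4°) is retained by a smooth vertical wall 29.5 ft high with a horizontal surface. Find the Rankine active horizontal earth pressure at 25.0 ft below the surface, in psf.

1090 psf

K_a = (1 − sin φ)/(1 + sin φ) = 0.3697.
σ_h = K_a γ z = 0.3697 × 118.3 × 25.0 = 1093 psf.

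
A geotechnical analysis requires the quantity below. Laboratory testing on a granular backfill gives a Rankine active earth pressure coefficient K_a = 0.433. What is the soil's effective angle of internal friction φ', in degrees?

23.3°

K_a = tan²(45° − φ/2) ⇒ 45° − φ/2 = arctan(√0.433) = 33.35°.
φ = 2(45° − 33.35°) = 23.31°.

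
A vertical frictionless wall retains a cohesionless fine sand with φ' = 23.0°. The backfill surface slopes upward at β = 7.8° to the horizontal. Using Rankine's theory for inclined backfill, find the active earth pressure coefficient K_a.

K_a = cos β · (cos β − √(cos²β − cos²φ)) / (cos β + √(cos²β − cos²φ)).
cos β = 0.9907, cos φ = 0.9205, √(cos²β − cos²φ) = 0.3664.
K_a = 0.9907 × (0.9907 − 0.3664)/(0.9907 + 0.3664) = 0.4558.

0.456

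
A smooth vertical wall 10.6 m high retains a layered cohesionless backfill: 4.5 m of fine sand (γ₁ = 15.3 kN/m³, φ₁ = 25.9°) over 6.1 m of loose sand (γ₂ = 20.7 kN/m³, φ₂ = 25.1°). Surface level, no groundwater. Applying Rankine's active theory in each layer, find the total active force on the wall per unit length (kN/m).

386 kN/m

K_a1 = tan²(45°−25.9°/2) = 0.3920; K_a2 = tan²(45°−25.1°/2) = 0.4043.
Layer 1: σ at base = K_a1 γ₁ h₁ = 26.99 kPa; P₁ = ½×26.99×4.5 = 60.72.
Layer 2: σ_v at top = γ₁h₁ = 68.85; σ_h top = K_a2×68.85 = 27.84; σ_h base = K_a2×(68.85+20.7×6.1) = 78.89.
P₂ = ½(27.84+78.89)×6.1 = 325.5. Total P_a = 60.72+325.5 = 386.2 kN/m.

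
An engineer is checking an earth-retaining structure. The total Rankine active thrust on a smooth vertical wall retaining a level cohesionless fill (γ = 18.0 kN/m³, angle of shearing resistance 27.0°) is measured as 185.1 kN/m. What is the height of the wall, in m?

7.40 m

K_a = 0.3755. P_a = ½ K_a γ H² ⇒ H = √(2P_a/(K_a γ)).
H = √(2×185.1/(0.3755×18.0)) = 7.401 m.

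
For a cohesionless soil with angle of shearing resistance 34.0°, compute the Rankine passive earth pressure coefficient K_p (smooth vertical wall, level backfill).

3.54

K_p = (1 + sin φ)/(1 − sin φ) = tan²(45° + 34.0°/2) = 3.537.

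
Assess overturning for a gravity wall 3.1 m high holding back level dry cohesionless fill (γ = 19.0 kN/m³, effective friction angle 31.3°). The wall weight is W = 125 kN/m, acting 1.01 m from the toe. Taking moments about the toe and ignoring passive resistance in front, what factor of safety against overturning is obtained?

K_a = tan²(45° − 31.3°/2) = 0.3162.
P_a = ½K_aγH² = 0.5×0.3162×19.0×3.1² = 28.87 kN/m, acting at H/3 = 1.033 m above the base.
Overturning moment M_o = P_a × H/3 = 28.87 × 1.033 = 29.83.
Resisting moment M_r = W × 1.01 = 125 × 1.01 = 126.2.
FS_overturning = M_r/M_o = 126.2/29.83 = 4.232.

4.23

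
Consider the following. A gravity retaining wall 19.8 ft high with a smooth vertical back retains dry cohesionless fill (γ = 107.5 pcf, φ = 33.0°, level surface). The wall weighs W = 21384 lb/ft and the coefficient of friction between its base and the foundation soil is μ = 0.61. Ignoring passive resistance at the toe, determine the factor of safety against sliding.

2.10

K_a = tan²(45° − 33.0°/2) = 0.2948.
P_a = ½K_aγH² = 0.5×0.2948×107.5×19.8² = 6212 lb/ft, acting at H/3 = 6.600 ft above the base.
FS_sliding = μW / P_a = 0.61×21384 / 6212 = 2.100.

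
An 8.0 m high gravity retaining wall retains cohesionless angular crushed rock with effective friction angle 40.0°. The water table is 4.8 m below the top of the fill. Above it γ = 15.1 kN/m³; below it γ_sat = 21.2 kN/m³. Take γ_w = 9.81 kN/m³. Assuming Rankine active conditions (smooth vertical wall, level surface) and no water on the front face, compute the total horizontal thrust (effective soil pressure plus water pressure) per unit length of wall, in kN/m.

151 kN/m

K_a = tan²(45° − φ/2) = 0.2174.
γ' = 21.2 − 9.81 = 11.39 kN/m³. Depth below WT = 3.2 m.
σ'_h at WT = K_a γ d_w = 15.76 kPa; at base = 15.76 + K_a γ' × 3.2 = 23.69 kPa.
P₁ (0–4.8 m) = ½×15.76×4.8 = 37.82. P₂ (4.8–8.0 m) = ½(15.76+23.69)×3.2 = 63.11.
P_w = ½ γ_w h₂² = 0.5×9.81×3.2² = 50.23. Total = 37.82+63.11+50.23 = 151.2 kN/m.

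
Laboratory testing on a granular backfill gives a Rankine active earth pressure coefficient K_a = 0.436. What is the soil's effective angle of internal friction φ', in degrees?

K_a = tan²(45° − φ/2) ⇒ 45° − φ/2 = arctan(√0.436) = 33.44°.
φ = 2(45° − 33.44°) = 23.13°.

23.1°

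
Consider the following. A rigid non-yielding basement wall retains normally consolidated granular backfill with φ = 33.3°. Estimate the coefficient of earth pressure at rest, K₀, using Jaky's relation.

K₀ = 1 − sin φ' = 1 − sin 33.3° = 0.4510.

0.451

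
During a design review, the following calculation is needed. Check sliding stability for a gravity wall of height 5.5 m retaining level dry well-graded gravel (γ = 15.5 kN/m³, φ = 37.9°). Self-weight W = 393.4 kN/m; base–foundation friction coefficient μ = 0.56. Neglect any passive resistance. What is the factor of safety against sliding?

3.93

K_a = tan²(45° − 37.9°/2) = 0.2389.
P_a = ½K_aγH² = 0.5×0.2389×15.5×5.5² = 56.02 kN/m, acting at H/3 = 1.833 m above the base.
FS_sliding = μW / P_a = 0.56×393.4 / 56.02 = 3.933.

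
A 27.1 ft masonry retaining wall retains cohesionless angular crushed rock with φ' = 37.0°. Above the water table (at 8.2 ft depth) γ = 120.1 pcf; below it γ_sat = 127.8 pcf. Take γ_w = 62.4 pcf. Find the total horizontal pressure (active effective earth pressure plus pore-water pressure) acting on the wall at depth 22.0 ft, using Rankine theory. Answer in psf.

1330 psf

K_a = (1 − sin φ)/(1 + sin φ) = 0.2486.
γ' = 127.8 − 62.4 = 65.40 pcf.
Effective vertical stress at 22.0 ft: σ'_v = 120.1×8.2 + 65.40×13.8 = 1887 psf.
σ'_h = K_a σ'_v = 0.2486 × 1887 = 469.2 psf; u = γ_w × 13.8 = 861.1 psf.
Total σ_h = 469.2 + 861.1 = 1330 psf.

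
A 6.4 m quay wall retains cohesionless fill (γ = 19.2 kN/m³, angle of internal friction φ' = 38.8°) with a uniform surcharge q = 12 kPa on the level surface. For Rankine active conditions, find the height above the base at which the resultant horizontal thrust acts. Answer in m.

2.31 m

K_a = 0.2296.
Triangular part P₁ = ½K_aγH² = 90.26 at H/3 = 2.133 m; rectangular part P₂ = K_a q H = 17.63 at H/2 = 3.200 m.
ȳ = (P₁·2.133 + P₂·3.200)/(P₁+P₂) = 2.308 m.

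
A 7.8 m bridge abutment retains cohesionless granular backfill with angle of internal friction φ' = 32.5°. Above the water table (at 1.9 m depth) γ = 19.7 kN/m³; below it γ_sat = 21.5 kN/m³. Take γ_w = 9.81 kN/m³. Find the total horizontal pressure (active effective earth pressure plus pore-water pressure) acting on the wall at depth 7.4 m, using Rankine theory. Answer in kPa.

K_a = (1 − sin φ)/(1 + sin φ) = 0.3010.
γ' = 21.5 − 9.81 = 11.69 kN/m³.
Effective vertical stress at 7.4 m: σ'_v = 19.7×1.9 + 11.69×5.50 = 101.7 kPa.
σ'_h = K_a σ'_v = 0.3010 × 101.7 = 30.62 kPa; u = γ_w × 5.50 = 53.96 kPa.
Total σ_h = 30.62 + 53.96 = 84.57 kPa.

84.6 kPa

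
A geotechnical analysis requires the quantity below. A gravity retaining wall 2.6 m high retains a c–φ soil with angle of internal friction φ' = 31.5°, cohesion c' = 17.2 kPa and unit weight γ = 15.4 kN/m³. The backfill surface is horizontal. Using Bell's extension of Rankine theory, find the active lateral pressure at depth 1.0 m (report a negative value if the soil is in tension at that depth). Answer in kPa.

-14.4 kPa

K_a = (1 − sin φ)/(1 + sin φ) = 0.3136.
σ_a = K_a γ z − 2c√K_a = 0.3136×15.4×1.0 − 2×17.2×0.5600 = -14.44 kPa.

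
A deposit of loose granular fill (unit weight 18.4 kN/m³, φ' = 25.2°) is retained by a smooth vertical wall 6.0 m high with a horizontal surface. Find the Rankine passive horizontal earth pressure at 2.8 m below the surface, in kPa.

128 kPa

K_p = (1 + sin φ)/(1 − sin φ) = 2.483.
σ_h = K_p γ z = 2.483 × 18.4 × 2.8 = 127.9 kPa.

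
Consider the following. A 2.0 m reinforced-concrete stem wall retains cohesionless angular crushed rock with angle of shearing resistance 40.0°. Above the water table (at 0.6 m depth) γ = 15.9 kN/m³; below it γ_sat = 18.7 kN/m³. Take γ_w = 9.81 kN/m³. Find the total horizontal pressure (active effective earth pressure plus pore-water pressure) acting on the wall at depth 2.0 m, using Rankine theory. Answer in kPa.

K_a = (1 − sin φ)/(1 + sin φ) = 0.2174.
γ' = 18.7 − 9.81 = 8.890 kN/m³.
Effective vertical stress at 2.0 m: σ'_v = 15.9×0.6 + 8.890×1.40 = 21.99 kPa.
σ'_h = K_a σ'_v = 0.2174 × 21.99 = 4.781 kPa; u = γ_w × 1.40 = 13.73 kPa.
Total σ_h = 4.781 + 13.73 = 18.51 kPa.

18.5 kPa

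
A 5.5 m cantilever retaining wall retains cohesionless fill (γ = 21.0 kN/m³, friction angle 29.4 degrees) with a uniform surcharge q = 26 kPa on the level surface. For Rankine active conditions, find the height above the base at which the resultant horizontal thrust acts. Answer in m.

2.12 m

K_a = 0.3415.
Triangular part P₁ = ½K_aγH² = 108.5 at H/3 = 1.833 m; rectangular part P₂ = K_a q H = 48.83 at H/2 = 2.750 m.
ȳ = (P₁·1.833 + P₂·2.750)/(P₁+P₂) = 2.118 m.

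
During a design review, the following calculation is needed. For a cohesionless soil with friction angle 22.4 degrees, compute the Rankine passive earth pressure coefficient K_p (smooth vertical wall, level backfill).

K_p = (1 + sin φ)/(1 − sin φ) = tan²(45° + 22.4°/2) = 2.231.

2.23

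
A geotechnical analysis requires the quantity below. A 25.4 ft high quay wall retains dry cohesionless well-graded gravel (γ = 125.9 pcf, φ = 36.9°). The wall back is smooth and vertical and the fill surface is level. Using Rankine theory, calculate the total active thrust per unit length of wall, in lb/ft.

K_a = tan²(45° − φ/2) = 0.2497.
P_a = ½ K_a γ H² = 0.5 × 0.2497 × 125.9 × 25.4² = 10140 lb/ft.

10100 lb/ft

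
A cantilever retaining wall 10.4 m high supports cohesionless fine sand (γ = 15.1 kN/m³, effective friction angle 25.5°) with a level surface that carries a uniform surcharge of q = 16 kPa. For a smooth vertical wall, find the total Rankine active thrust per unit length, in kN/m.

K_a = tan²(45° − φ/2) = 0.3981.
Soil triangle: ½ K_a γ H² = 0.5×0.3981×15.1×10.4² = 325.1 kN/m.
Surcharge rectangle: K_a q H = 0.3981×16×10.4 = 66.24 kN/m.
Total = 325.1 + 66.24 = 391.3 kN/m.

391 kN/m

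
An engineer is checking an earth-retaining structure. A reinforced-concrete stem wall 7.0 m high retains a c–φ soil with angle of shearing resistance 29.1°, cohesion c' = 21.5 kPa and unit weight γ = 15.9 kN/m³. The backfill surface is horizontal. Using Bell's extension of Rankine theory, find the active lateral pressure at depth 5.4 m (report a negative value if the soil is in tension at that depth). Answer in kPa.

4.39 kPa

K_a = (1 − sin φ)/(1 + sin φ) = 0.3456.
σ_a = K_a γ z − 2c√K_a = 0.3456×15.9×5.4 − 2×21.5×0.5879 = 4.394 kPa.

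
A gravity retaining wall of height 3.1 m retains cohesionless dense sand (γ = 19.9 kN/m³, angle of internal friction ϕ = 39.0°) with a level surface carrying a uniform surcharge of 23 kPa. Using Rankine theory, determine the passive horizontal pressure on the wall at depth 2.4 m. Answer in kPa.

K_p = (1 + sin φ)/(1 − sin φ) = 4.395.
σ_v = γz + q = 19.9 × 2.4 + 23 = 70.76 kPa.
σ_h = K_p σ_v = 4.395 × 70.76 = 311.0 kPa.

311 kPa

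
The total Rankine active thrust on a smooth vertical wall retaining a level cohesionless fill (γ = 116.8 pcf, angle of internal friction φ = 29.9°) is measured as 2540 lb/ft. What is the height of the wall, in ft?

K_a = 0.3347. P_a = ½ K_a γ H² ⇒ H = √(2P_a/(K_a γ)).
H = √(2×2540/(0.3347×116.8)) = 11.40 ft.

11.4 ft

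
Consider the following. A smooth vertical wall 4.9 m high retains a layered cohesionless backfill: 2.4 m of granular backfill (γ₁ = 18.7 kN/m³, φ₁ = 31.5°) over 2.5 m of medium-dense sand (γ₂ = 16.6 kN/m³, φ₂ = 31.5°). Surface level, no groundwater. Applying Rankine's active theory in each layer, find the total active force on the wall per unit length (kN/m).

K_a1 = tan²(45°−31.5°/2) = 0.3136; K_a2 = tan²(45°−31.5°/2) = 0.3136.
Layer 1: σ at base = K_a1 γ₁ h₁ = 14.08 kPa; P₁ = ½×14.08×2.4 = 16.89.
Layer 2: σ_v at top = γ₁h₁ = 44.88; σ_h top = K_a2×44.88 = 14.08; σ_h base = K_a2×(44.88+16.6×2.5) = 27.09.
P₂ = ½(14.08+27.09)×2.5 = 51.46. Total P_a = 16.89+51.46 = 68.35 kN/m.

68.3 kN/m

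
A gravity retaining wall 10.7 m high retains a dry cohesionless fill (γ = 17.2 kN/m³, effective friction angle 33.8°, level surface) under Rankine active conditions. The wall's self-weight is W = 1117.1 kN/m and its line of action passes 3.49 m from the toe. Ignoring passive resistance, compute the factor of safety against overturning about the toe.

3.89

K_a = tan²(45° − 33.8°/2) = 0.2851.
P_a = ½K_aγH² = 0.5×0.2851×17.2×10.7² = 280.7 kN/m, acting at H/3 = 3.567 m above the base.
Overturning moment M_o = P_a × H/3 = 280.7 × 3.567 = 1001.
Resisting moment M_r = W × 3.49 = 1117.1 × 3.49 = 3899.
FS_overturning = M_r/M_o = 3899/1001 = 3.894.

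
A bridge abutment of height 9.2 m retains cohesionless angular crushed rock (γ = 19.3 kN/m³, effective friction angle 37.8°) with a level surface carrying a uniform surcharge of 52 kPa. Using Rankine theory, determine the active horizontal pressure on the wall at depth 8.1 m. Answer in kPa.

50.0 kPa

K_a = (1 − sin φ)/(1 + sin φ) = 0.2400.
σ_v = γz + q = 19.3 × 8.1 + 52 = 208.3 kPa.
σ_h = K_a σ_v = 0.2400 × 208.3 = 50.00 kPa.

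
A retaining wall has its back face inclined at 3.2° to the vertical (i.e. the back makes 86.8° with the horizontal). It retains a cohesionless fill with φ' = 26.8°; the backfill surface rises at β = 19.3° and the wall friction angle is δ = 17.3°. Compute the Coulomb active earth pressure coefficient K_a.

K_a = sin²(α+φ) / [sin²α · sin(α−δ) · (1 + √{sin(φ+δ)sin(φ−β) / (sin(α−δ)sin(α+β))})²].
With α = 86.8°, φ = 26.8°, δ = 17.3°, β = 19.3°: K_a = 0.5179.

0.518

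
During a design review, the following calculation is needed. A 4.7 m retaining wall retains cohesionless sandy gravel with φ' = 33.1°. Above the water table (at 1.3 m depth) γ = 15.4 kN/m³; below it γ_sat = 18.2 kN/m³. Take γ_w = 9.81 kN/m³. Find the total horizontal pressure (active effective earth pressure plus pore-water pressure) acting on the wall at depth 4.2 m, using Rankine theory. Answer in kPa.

K_a = (1 − sin φ)/(1 + sin φ) = 0.2936.
γ' = 18.2 − 9.81 = 8.390 kN/m³.
Effective vertical stress at 4.2 m: σ'_v = 15.4×1.3 + 8.390×2.90 = 44.35 kPa.
σ'_h = K_a σ'_v = 0.2936 × 44.35 = 13.02 kPa; u = γ_w × 2.90 = 28.45 kPa.
Total σ_h = 13.02 + 28.45 = 41.47 kPa.

41.5 kPa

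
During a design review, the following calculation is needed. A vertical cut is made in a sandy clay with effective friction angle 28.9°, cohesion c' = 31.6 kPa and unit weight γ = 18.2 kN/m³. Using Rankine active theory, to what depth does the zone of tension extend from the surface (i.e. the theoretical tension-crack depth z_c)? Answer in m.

5.88 m

K_a = tan²(45° − 28.9°/2) = 0.3484; √K_a = 0.5902.
The active pressure is zero where K_a γ z = 2c√K_a, so z_c = 2c/(γ√K_a) = 2×31.6/(18.2×0.5902) = 5.883 m.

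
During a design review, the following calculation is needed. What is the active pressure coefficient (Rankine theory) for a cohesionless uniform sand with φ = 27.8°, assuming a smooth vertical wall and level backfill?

0.364

K_a = (1 − sin φ)/(1 + sin φ) = (1 − sin 27.8°)/(1 + sin 27.8°) = 0.3639.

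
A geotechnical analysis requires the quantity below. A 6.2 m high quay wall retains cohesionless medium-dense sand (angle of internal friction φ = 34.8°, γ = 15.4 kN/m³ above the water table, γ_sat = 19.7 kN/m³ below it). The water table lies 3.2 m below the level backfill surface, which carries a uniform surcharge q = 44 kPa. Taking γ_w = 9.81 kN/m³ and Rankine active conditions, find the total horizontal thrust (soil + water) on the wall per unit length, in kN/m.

193 kN/m

K_a = tan²(45° − φ/2) = 0.2733.
γ' = 19.7 − 9.81 = 9.890 kN/m³. h₂ = H − d_w = 3.0 m.
σ'_h: at surface K_a·q = 12.03; at WT K_a(q+γd_w) = 25.49; at base K_a(q+γd_w+γ'h₂) = 33.60 kPa.
P₁ = ½(12.03+25.49)×3.2 = 60.03; P₂ = ½(25.49+33.60)×3.0 = 88.65; P_w = ½γ_w h₂² = 44.14.
Total = 60.03+88.65+44.14 = 192.8 kN/m.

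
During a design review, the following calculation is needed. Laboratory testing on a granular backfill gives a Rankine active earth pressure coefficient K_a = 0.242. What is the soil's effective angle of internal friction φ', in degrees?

37.6°

K_a = tan²(45° − φ/2) ⇒ 45° − φ/2 = arctan(√0.242) = 26.19°.
φ = 2(45° − 26.19°) = 37.61°.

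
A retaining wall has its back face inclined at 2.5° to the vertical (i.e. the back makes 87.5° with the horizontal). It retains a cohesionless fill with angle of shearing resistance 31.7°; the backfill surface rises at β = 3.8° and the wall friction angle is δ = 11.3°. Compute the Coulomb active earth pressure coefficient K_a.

0.318

K_a = sin²(α+φ) / [sin²α · sin(α−δ) · (1 + √{sin(φ+δ)sin(φ−β) / (sin(α−δ)sin(α+β))})²].
With α = 87.5°, φ = 31.7°, δ = 11.3°, β = 3.8°: K_a = 0.3176.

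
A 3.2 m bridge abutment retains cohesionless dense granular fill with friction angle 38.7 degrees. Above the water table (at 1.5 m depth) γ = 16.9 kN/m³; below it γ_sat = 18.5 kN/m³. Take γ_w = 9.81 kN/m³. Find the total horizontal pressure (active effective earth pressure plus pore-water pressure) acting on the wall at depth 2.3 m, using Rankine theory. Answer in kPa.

15.3 kPa

K_a = (1 − sin φ)/(1 + sin φ) = 0.2306.
γ' = 18.5 − 9.81 = 8.690 kN/m³.
Effective vertical stress at 2.3 m: σ'_v = 16.9×1.5 + 8.690×0.800 = 32.30 kPa.
σ'_h = K_a σ'_v = 0.2306 × 32.30 = 7.448 kPa; u = γ_w × 0.800 = 7.848 kPa.
Total σ_h = 7.448 + 7.848 = 15.30 kPa.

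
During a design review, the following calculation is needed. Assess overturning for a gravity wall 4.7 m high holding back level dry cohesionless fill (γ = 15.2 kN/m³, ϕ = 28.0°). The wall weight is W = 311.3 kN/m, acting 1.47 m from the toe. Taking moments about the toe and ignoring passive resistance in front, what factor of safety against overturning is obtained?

K_a = tan²(45° − 28.0°/2) = 0.3610.
P_a = ½K_aγH² = 0.5×0.3610×15.2×4.7² = 60.61 kN/m, acting at H/3 = 1.567 m above the base.
Overturning moment M_o = P_a × H/3 = 60.61 × 1.567 = 94.96.
Resisting moment M_r = W × 1.47 = 311.3 × 1.47 = 457.6.
FS_overturning = M_r/M_o = 457.6/94.96 = 4.819.

4.82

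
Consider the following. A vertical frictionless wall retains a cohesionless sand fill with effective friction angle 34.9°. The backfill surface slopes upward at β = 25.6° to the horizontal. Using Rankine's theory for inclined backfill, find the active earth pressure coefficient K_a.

K_a = cos β · (cos β − √(cos²β − cos²φ)) / (cos β + √(cos²β − cos²φ)).
cos β = 0.9018, cos φ = 0.8202, √(cos²β − cos²φ) = 0.3750.
K_a = 0.9018 × (0.9018 − 0.3750)/(0.9018 + 0.3750) = 0.3721.

0.372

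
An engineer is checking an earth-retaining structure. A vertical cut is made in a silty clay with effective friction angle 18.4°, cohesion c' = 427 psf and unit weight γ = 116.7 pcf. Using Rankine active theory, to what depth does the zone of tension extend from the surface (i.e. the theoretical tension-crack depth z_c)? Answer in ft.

K_a = tan²(45° − 18.4°/2) = 0.5202; √K_a = 0.7212.
The active pressure is zero where K_a γ z = 2c√K_a, so z_c = 2c/(γ√K_a) = 2×427/(116.7×0.7212) = 10.15 ft.

10.1 ft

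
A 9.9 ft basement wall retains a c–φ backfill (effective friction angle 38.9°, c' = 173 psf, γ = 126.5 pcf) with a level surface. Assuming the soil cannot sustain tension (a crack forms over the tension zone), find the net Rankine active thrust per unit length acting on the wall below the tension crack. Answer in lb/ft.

K_a = 0.2285; √K_a = 0.4780.
Tension-crack depth z_c = 2c/(γ√K_a) = 2×173/(126.5×0.4780) = 5.722 ft.
σ_a at base = K_a γ H − 2c√K_a = 0.2285×126.5×9.9 − 2×173×0.4780 = 120.8 psf.
P_a = ½ × 120.8 × (H − z_c) = 0.5×120.8×4.178 = 252.4 lb/ft.

252 lb/ft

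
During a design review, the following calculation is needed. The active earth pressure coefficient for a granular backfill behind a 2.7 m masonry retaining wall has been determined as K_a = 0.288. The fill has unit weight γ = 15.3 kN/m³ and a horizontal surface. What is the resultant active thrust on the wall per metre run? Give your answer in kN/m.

P = ½ K_a γ H² = 0.5 × 0.288 × 15.3 × 2.7² = 16.06 kN/m.

16.1 kN/m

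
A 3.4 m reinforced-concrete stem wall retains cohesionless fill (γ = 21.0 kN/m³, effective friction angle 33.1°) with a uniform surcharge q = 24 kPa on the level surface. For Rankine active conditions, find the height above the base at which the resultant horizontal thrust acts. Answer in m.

K_a = 0.2936.
Triangular part P₁ = ½K_aγH² = 35.63 at H/3 = 1.133 m; rectangular part P₂ = K_a q H = 23.96 at H/2 = 1.700 m.
ȳ = (P₁·1.133 + P₂·1.700)/(P₁+P₂) = 1.361 m.

1.36 m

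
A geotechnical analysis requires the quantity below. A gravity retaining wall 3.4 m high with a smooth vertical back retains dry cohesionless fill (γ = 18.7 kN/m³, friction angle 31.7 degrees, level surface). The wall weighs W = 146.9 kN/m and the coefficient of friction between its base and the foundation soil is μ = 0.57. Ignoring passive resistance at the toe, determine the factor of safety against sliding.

2.49

K_a = tan²(45° − 31.7°/2) = 0.3111.
P_a = ½K_aγH² = 0.5×0.3111×18.7×3.4² = 33.62 kN/m, acting at H/3 = 1.133 m above the base.
FS_sliding = μW / P_a = 0.57×146.9 / 33.62 = 2.490.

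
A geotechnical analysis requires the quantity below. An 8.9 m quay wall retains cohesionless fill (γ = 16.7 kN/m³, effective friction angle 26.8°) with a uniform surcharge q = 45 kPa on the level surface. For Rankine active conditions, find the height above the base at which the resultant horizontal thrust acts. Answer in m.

K_a = 0.3785.
Triangular part P₁ = ½K_aγH² = 250.3 at H/3 = 2.967 m; rectangular part P₂ = K_a q H = 151.6 at H/2 = 4.450 m.
ȳ = (P₁·2.967 + P₂·4.450)/(P₁+P₂) = 3.526 m.

3.53 m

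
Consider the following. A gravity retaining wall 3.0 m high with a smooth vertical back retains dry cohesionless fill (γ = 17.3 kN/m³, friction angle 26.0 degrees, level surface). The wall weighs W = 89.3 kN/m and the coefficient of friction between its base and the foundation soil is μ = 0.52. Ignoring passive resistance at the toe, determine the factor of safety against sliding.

1.53

K_a = tan²(45° − 26.0°/2) = 0.3905.
P_a = ½K_aγH² = 0.5×0.3905×17.3×3.0² = 30.40 kN/m, acting at H/3 = 1.000 m above the base.
FS_sliding = μW / P_a = 0.52×89.3 / 30.40 = 1.528.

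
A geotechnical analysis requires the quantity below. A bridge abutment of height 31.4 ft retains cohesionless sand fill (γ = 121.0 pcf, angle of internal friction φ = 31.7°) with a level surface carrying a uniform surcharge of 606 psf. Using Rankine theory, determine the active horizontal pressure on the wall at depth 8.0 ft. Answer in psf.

490 psf

K_a = (1 − sin φ)/(1 + sin φ) = 0.3111.
σ_v = γz + q = 121.0 × 8.0 + 606 = 1574 psf.
σ_h = K_a σ_v = 0.3111 × 1574 = 489.6 psf.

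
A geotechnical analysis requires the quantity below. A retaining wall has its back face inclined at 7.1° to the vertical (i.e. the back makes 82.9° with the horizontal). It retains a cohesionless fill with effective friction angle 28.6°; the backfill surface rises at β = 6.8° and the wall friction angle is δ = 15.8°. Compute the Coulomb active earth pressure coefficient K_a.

0.407

K_a = sin²(α+φ) / [sin²α · sin(α−δ) · (1 + √{sin(φ+δ)sin(φ−β) / (sin(α−δ)sin(α+β))})²].
With α = 82.9°, φ = 28.6°, δ = 15.8°, β = 6.8°: K_a = 0.4071.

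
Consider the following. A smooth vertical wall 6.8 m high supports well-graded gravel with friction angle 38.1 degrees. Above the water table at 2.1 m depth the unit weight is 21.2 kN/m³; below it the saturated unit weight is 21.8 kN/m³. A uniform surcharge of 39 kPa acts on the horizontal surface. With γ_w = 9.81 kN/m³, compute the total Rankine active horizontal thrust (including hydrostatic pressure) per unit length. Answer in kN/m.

K_a = tan²(45° − φ/2) = 0.2368.
γ' = 21.8 − 9.81 = 11.99 kN/m³. h₂ = H − d_w = 4.7 m.
σ'_h: at surface K_a·q = 9.236; at WT K_a(q+γd_w) = 19.78; at base K_a(q+γd_w+γ'h₂) = 33.13 kPa.
P₁ = ½(9.236+19.78)×2.1 = 30.47; P₂ = ½(19.78+33.13)×4.7 = 124.3; P_w = ½γ_w h₂² = 108.4.
Total = 30.47+124.3+108.4 = 263.1 kN/m.

263 kN/m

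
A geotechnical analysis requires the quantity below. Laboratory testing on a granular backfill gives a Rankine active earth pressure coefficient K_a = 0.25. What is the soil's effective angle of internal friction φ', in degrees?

K_a = tan²(45° − φ/2) ⇒ 45° − φ/2 = arctan(√0.25) = 26.57°.
φ = 2(45° − 26.57°) = 36.87°.

36.9°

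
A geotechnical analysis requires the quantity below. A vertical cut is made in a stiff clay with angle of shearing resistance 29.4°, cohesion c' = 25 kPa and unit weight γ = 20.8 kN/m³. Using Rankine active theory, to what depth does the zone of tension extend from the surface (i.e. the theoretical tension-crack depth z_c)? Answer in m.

K_a = tan²(45° − 29.4°/2) = 0.3415; √K_a = 0.5844.
The active pressure is zero where K_a γ z = 2c√K_a, so z_c = 2c/(γ√K_a) = 2×25/(20.8×0.5844) = 4.114 m.

4.11 m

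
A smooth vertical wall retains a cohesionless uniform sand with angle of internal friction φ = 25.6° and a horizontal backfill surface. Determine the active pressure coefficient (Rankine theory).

0.397

K_a = (1 − sin φ)/(1 + sin φ) = (1 − sin 25.6°)/(1 + sin 25.6°) = 0.3966.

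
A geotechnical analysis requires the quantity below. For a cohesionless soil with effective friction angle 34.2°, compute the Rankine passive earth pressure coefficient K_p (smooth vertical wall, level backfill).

3.57

K_p = (1 + sin φ)/(1 − sin φ) = tan²(45° + 34.2°/2) = 3.567.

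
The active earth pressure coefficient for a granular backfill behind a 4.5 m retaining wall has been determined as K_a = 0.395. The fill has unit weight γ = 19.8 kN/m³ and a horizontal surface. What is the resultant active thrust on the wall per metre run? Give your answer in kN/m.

P = ½ K_a γ H² = 0.5 × 0.395 × 19.8 × 4.5² = 79.19 kN/m.

79.2 kN/m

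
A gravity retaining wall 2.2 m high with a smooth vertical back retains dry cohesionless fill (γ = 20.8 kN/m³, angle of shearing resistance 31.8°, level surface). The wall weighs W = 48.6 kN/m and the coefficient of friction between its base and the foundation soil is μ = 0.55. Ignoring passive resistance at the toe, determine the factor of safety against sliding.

K_a = tan²(45° − 31.8°/2) = 0.3098.
P_a = ½K_aγH² = 0.5×0.3098×20.8×2.2² = 15.59 kN/m, acting at H/3 = 0.7333 m above the base.
FS_sliding = μW / P_a = 0.55×48.6 / 15.59 = 1.714.

1.71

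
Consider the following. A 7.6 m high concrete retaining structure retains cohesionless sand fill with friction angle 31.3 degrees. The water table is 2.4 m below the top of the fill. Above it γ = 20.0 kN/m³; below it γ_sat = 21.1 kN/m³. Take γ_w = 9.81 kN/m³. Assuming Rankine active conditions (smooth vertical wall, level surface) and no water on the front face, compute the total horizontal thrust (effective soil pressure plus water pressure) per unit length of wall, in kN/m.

278 kN/m

K_a = tan²(45° − φ/2) = 0.3162.
γ' = 21.1 − 9.81 = 11.29 kN/m³. Depth below WT = 5.2 m.
σ'_h at WT = K_a γ d_w = 15.18 kPa; at base = 15.18 + K_a γ' × 5.2 = 33.74 kPa.
P₁ (0–2.4 m) = ½×15.18×2.4 = 18.21. P₂ (2.4–7.6 m) = ½(15.18+33.74)×5.2 = 127.2.
P_w = ½ γ_w h₂² = 0.5×9.81×5.2² = 132.6. Total = 18.21+127.2+132.6 = 278.0 kN/m.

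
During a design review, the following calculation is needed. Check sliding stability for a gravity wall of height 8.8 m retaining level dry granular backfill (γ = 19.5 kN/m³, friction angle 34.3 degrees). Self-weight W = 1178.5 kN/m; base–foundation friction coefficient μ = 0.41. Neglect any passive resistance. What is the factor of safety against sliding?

2.29

K_a = tan²(45° − 34.3°/2) = 0.2792.
P_a = ½K_aγH² = 0.5×0.2792×19.5×8.8² = 210.8 kN/m, acting at H/3 = 2.933 m above the base.
FS_sliding = μW / P_a = 0.41×1178.5 / 210.8 = 2.292.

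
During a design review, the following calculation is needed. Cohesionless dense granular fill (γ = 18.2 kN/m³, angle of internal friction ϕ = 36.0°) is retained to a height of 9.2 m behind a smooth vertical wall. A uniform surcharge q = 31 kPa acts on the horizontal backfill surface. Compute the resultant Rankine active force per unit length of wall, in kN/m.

K_a = tan²(45° − φ/2) = 0.2596.
Soil triangle: ½ K_a γ H² = 0.5×0.2596×18.2×9.2² = 200.0 kN/m.
Surcharge rectangle: K_a q H = 0.2596×31×9.2 = 74.04 kN/m.
Total = 200.0 + 74.04 = 274.0 kN/m.

274 kN/m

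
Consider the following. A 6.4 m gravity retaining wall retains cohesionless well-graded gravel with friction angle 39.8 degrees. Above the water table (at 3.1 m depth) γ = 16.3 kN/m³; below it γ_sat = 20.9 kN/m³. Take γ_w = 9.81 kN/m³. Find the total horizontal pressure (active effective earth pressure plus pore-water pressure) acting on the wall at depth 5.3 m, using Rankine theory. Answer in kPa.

K_a = (1 − sin φ)/(1 + sin φ) = 0.2194.
γ' = 20.9 − 9.81 = 11.09 kN/m³.
Effective vertical stress at 5.3 m: σ'_v = 16.3×3.1 + 11.09×2.20 = 74.93 kPa.
σ'_h = K_a σ'_v = 0.2194 × 74.93 = 16.44 kPa; u = γ_w × 2.20 = 21.58 kPa.
Total σ_h = 16.44 + 21.58 = 38.02 kPa.

38.0 kPa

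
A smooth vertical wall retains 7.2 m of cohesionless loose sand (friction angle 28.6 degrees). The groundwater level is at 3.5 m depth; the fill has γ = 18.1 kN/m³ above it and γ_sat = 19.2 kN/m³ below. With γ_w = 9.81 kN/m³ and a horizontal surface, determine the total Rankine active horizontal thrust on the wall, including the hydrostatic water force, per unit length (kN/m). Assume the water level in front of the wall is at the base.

K_a = tan²(45° − φ/2) = 0.3525.
γ' = 19.2 − 9.81 = 9.390 kN/m³. Depth below WT = 3.7 m.
σ'_h at WT = K_a γ d_w = 22.33 kPa; at base = 22.33 + K_a γ' × 3.7 = 34.58 kPa.
P₁ (0–3.5 m) = ½×22.33×3.5 = 39.08. P₂ (3.5–7.2 m) = ½(22.33+34.58)×3.7 = 105.3.
P_w = ½ γ_w h₂² = 0.5×9.81×3.7² = 67.15. Total = 39.08+105.3+67.15 = 211.5 kN/m.

212 kN/m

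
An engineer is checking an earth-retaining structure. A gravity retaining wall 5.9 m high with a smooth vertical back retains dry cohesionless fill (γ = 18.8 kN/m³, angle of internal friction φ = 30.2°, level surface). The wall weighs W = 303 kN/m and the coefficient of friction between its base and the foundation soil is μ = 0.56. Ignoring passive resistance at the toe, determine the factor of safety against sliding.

K_a = tan²(45° − 30.2°/2) = 0.3307.
P_a = ½K_aγH² = 0.5×0.3307×18.8×5.9² = 108.2 kN/m, acting at H/3 = 1.967 m above the base.
FS_sliding = μW / P_a = 0.56×303 / 108.2 = 1.568.

1.57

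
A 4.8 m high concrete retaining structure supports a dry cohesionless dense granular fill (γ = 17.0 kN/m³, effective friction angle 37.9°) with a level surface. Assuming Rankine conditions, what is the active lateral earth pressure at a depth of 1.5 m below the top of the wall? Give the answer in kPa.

K_a = (1 − sin φ)/(1 + sin φ) = 0.2389.
σ_h = K_a γ z = 0.2389 × 17.0 × 1.5 = 6.093 kPa.

6.09 kPa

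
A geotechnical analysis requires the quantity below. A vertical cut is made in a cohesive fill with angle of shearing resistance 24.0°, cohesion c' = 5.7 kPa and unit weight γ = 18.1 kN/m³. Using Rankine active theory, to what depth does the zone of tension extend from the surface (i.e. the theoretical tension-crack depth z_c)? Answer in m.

0.970 m

K_a = tan²(45° − 24.0°/2) = 0.4217; √K_a = 0.6494.
The active pressure is zero where K_a γ z = 2c√K_a, so z_c = 2c/(γ√K_a) = 2×5.7/(18.1×0.6494) = 0.9699 m.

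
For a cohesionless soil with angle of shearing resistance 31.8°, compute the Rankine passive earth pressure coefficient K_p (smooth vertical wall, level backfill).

K_p = (1 + sin φ)/(1 − sin φ) = tan²(45° + 31.8°/2) = 3.228.

3.23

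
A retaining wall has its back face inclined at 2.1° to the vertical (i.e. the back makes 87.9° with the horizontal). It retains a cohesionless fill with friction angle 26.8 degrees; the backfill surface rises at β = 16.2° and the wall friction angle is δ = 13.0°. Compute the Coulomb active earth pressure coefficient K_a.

K_a = sin²(α+φ) / [sin²α · sin(α−δ) · (1 + √{sin(φ+δ)sin(φ−β) / (sin(α−δ)sin(α+β))})²].
With α = 87.9°, φ = 26.8°, δ = 13.0°, β = 16.2°: K_a = 0.4665.

0.467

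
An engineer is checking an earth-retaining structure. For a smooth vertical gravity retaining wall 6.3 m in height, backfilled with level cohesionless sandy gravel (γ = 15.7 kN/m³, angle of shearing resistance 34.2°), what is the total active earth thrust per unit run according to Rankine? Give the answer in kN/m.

K_a = tan²(45° − φ/2) = 0.2803.
P_a = ½ K_a γ H² = 0.5 × 0.2803 × 15.7 × 6.3² = 87.34 kN/m.

87.3 kN/m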